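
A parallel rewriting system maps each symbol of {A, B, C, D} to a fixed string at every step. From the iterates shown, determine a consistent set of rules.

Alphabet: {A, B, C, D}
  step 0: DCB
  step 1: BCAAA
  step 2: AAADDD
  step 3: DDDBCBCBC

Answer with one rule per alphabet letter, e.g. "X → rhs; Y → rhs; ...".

  step 2 ⇒ step 3: AAADDD ⇒ D·D·D·BC·BC·BC
    A ↦ D
    D ↦ BC
  step 0 ⇒ step 1: DCB ⇒ BC·A·AA
    B ↦ AA
  step 0 ⇒ step 1: DCB ⇒ BC·A·AA
    C ↦ A

A->D, B->AA, C->A, D->BC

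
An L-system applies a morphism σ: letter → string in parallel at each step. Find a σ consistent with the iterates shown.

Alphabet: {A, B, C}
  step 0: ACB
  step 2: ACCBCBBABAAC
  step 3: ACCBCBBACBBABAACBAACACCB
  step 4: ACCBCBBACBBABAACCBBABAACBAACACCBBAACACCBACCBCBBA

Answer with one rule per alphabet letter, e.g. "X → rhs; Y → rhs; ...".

A->AC, B->BA, C->CB

  step 3 ⇒ step 4: ACCBCBBACBBABAACBAACACCB ⇒ AC·CB·CB·BA·CB·BA·BA·AC·CB·BA·BA·AC·BA·AC·AC·CB·BA·AC·AC·CB·AC·CB·CB·BA
    A ↦ AC
    B ↦ BA
    C ↦ CB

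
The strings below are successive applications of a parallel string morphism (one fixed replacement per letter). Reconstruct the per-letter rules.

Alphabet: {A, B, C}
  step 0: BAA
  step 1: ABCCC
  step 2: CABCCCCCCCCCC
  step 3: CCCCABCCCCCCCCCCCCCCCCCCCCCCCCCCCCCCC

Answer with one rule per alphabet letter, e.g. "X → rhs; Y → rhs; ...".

A->C, B->ABC, C->CCC

  step 2 ⇒ step 3: CABCCCCCCCCCC ⇒ CCC·C·ABC·CCC·CCC·CCC·CCC·CCC·CCC·CCC·CCC·CCC·CCC
    A ↦ C
    B ↦ ABC
    C ↦ CCC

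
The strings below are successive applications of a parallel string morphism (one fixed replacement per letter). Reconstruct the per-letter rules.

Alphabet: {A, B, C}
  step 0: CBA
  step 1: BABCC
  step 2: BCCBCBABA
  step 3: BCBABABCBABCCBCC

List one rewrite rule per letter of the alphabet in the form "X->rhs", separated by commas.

A->C, B->BC, C->BA

  step 2 ⇒ step 3: BCCBCBABA ⇒ BC·BA·BA·BC·BA·BC·C·BC·C
    A ↦ C
    B ↦ BC
    C ↦ BA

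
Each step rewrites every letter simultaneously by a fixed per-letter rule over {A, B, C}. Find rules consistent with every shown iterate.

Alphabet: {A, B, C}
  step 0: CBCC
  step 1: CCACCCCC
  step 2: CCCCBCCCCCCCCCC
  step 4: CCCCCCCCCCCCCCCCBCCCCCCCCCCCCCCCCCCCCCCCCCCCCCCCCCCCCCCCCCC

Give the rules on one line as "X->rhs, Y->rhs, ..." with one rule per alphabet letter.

  step 1 ⇒ step 2: CCACCCCC ⇒ CC·CC·B·CC·CC·CC·CC·CC
    A ↦ B
    C ↦ CC
  step 0 ⇒ step 1: CBCC ⇒ CC·AC·CC·CC
    B ↦ AC

A->B, B->AC, C->CC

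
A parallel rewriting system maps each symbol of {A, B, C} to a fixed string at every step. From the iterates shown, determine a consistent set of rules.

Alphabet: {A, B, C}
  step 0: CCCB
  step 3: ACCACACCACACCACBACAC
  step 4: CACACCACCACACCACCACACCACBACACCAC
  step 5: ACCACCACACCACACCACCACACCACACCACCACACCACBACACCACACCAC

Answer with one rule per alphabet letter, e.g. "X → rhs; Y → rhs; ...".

A->C, B->BA, C->AC

  step 4 ⇒ step 5: CACACCACCACACCACCACACCACBACACCAC ⇒ AC·C·AC·C·AC·AC·C·AC·AC·C·AC·C·AC·AC·C·AC·AC·C·AC·C·AC·AC·C·AC·BA·C·AC·C·AC·AC·C·AC
    A ↦ C
    B ↦ BA
    C ↦ AC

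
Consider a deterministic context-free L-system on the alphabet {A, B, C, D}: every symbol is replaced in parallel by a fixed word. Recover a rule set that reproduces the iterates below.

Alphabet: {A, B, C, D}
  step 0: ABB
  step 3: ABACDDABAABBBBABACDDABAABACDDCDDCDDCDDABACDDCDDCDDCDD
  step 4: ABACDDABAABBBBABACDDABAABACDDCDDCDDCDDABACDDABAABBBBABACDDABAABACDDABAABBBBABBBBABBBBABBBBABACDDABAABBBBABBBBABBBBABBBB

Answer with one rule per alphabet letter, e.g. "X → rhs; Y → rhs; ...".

  step 3 ⇒ step 4: ABACDDABAABBBBABACDDABAABACDDCDDCDDCDDABACDDCDDCDDCDD ⇒ ABA·CDD·ABA·A·BB·BB·ABA·CDD·ABA·ABA·CDD·CDD·CDD·CDD·ABA·CDD·ABA·A·BB·BB·ABA·CDD·ABA·ABA·CDD·ABA·A·BB·BB·A·BB·BB·A·BB·BB·A·BB·BB·ABA·CDD·ABA·A·BB·BB·A·BB·BB·A·BB·BB·A·BB·BB
    A ↦ ABA
    B ↦ CDD
    C ↦ A
    D ↦ BB

A->ABA, B->CDD, C->A, D->BB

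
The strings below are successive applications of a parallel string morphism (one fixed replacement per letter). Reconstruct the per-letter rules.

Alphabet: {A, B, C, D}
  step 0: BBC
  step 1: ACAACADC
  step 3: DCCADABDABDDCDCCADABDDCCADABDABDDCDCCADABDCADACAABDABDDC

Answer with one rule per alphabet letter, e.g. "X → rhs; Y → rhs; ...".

A->CAD, B->ACA, C->DC, D->ABD

  step 0 ⇒ step 1: BBC ⇒ ACA·ACA·DC
    B ↦ ACA
    C ↦ DC
    A ↦ CAD  (constrained at step 1)
    D ↦ ABD  (constrained at step 1)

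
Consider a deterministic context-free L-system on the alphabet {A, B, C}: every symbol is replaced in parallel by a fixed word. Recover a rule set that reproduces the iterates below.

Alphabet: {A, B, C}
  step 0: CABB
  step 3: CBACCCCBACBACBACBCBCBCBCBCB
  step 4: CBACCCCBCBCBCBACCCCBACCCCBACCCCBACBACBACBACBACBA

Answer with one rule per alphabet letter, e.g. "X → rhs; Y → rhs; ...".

  step 3 ⇒ step 4: CBACCCCBACBACBACBCBCBCBCBCB ⇒ CB·A·CCC·CB·CB·CB·CB·A·CCC·CB·A·CCC·CB·A·CCC·CB·A·CB·A·CB·A·CB·A·CB·A·CB·A
    A ↦ CCC
    B ↦ A
    C ↦ CB

A->CCC, B->A, C->CB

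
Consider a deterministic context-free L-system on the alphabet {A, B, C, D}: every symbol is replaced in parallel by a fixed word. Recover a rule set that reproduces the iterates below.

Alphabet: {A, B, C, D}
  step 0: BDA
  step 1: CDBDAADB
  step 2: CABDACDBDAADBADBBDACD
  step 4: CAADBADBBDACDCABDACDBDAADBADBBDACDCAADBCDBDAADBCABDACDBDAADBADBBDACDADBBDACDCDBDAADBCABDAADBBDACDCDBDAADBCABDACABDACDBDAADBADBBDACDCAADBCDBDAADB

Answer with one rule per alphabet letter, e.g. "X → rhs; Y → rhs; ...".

A->ADB, B->CD, C->CA, D->BDA

  step 1 ⇒ step 2: CDBDAADB ⇒ CA·BDA·CD·BDA·ADB·ADB·BDA·CD
    A ↦ ADB
    B ↦ CD
    C ↦ CA
    D ↦ BDA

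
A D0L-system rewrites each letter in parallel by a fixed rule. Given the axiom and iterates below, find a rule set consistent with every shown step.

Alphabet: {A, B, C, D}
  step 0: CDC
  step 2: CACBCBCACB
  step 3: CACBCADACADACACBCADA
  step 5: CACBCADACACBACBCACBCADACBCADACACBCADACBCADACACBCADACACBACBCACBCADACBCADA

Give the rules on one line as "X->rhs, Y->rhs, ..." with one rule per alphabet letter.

A->CB, B->DA, C->CA, D->A

  step 2 ⇒ step 3: CACBCBCACB ⇒ CA·CB·CA·DA·CA·DA·CA·CB·CA·DA
    A ↦ CB
    B ↦ DA
    C ↦ CA
    D ↦ A  (constrained at step 0)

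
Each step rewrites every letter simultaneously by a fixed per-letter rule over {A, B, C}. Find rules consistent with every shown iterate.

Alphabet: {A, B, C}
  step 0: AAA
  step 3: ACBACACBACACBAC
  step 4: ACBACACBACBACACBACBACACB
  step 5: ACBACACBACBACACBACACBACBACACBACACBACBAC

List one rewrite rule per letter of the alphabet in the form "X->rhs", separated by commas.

A->AC, B->AC, C->B

  step 4 ⇒ step 5: ACBACACBACBACACBACBACACB ⇒ AC·B·AC·AC·B·AC·B·AC·AC·B·AC·AC·B·AC·B·AC·AC·B·AC·AC·B·AC·B·AC
    A ↦ AC
    B ↦ AC
    C ↦ B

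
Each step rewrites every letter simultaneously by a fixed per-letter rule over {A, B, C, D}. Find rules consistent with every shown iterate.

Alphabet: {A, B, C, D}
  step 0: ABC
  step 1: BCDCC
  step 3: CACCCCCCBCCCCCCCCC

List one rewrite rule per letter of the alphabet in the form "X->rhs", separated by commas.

A->BC, B->D, C->CC, D->CA

  step 0 ⇒ step 1: ABC ⇒ BC·D·CC
    A ↦ BC
    B ↦ D
    C ↦ CC
    D ↦ CA  (constrained at step 1)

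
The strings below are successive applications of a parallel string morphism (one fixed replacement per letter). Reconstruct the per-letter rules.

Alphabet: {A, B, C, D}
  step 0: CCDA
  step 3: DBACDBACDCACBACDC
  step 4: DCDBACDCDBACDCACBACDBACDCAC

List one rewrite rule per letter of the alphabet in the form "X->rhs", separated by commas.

  step 3 ⇒ step 4: DBACDBACDCACBACDC ⇒ DC·D·B·AC·DC·D·B·AC·DC·AC·B·AC·D·B·AC·DC·AC
    A ↦ B
    B ↦ D
    C ↦ AC
    D ↦ DC

A->B, B->D, C->AC, D->DC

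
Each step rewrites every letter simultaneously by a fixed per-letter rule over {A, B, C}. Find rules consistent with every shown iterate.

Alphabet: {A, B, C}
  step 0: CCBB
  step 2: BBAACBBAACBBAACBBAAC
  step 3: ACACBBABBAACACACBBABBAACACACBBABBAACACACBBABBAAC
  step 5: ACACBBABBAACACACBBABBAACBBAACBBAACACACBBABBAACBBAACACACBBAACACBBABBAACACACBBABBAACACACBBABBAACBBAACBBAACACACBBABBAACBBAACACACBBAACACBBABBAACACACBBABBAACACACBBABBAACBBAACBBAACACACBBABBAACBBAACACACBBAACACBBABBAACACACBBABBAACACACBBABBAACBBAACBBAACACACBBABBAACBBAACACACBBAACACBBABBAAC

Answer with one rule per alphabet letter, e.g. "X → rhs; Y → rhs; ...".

A->BBA, B->AC, C->AC

  step 2 ⇒ step 3: BBAACBBAACBBAACBBAAC ⇒ AC·AC·BBA·BBA·AC·AC·AC·BBA·BBA·AC·AC·AC·BBA·BBA·AC·AC·AC·BBA·BBA·AC
    A ↦ BBA
    B ↦ AC
    C ↦ AC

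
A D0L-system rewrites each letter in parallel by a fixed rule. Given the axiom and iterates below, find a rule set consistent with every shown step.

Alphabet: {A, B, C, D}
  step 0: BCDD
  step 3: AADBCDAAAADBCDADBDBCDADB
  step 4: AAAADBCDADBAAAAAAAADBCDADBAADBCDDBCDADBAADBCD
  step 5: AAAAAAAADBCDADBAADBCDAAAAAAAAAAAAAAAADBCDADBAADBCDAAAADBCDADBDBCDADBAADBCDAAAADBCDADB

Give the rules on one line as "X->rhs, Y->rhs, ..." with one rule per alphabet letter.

A->AA, B->CD, C->A, D->DB

  step 4 ⇒ step 5: AAAADBCDADBAAAAAAAADBCDADBAADBCDDBCDADBAADBCD ⇒ AA·AA·AA·AA·DB·CD·A·DB·AA·DB·CD·AA·AA·AA·AA·AA·AA·AA·AA·DB·CD·A·DB·AA·DB·CD·AA·AA·DB·CD·A·DB·DB·CD·A·DB·AA·DB·CD·AA·AA·DB·CD·A·DB
    A ↦ AA
    B ↦ CD
    C ↦ A
    D ↦ DB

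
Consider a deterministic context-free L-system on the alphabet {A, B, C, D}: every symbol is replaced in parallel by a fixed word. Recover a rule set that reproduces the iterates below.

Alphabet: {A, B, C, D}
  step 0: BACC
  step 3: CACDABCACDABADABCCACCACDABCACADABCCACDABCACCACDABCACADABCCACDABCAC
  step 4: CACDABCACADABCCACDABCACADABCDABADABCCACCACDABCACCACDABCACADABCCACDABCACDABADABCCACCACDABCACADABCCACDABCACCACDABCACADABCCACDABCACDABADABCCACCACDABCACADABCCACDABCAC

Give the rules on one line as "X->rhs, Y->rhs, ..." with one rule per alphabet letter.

A->DAB, B->C, C->CAC, D->A

  step 3 ⇒ step 4: CACDABCACDABADABCCACCACDABCACADABCCACDABCACCACDABCACADABCCACDABCAC ⇒ CAC·DAB·CAC·A·DAB·C·CAC·DAB·CAC·A·DAB·C·DAB·A·DAB·C·CAC·CAC·DAB·CAC·CAC·DAB·CAC·A·DAB·C·CAC·DAB·CAC·DAB·A·DAB·C·CAC·CAC·DAB·CAC·A·DAB·C·CAC·DAB·CAC·CAC·DAB·CAC·A·DAB·C·CAC·DAB·CAC·DAB·A·DAB·C·CAC·CAC·DAB·CAC·A·DAB·C·CAC·DAB·CAC
    A ↦ DAB
    B ↦ C
    C ↦ CAC
    D ↦ A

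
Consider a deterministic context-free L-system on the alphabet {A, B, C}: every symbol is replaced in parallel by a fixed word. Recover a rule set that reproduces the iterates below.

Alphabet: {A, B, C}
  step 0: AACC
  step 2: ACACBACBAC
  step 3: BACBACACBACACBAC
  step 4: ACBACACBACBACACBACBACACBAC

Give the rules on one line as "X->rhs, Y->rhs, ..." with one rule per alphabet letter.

A->B, B->AC, C->AC

  step 3 ⇒ step 4: BACBACACBACACBAC ⇒ AC·B·AC·AC·B·AC·B·AC·AC·B·AC·B·AC·AC·B·AC
    A ↦ B
    B ↦ AC
    C ↦ AC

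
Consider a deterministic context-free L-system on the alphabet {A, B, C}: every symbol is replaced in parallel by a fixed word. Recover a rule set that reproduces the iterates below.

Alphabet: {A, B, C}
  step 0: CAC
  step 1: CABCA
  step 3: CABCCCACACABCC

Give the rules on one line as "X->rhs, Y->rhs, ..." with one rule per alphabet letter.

  step 0 ⇒ step 1: CAC ⇒ CA·B·CA
    A ↦ B
    C ↦ CA
    B ↦ CC  (constrained at step 1)

A->B, B->CC, C->CA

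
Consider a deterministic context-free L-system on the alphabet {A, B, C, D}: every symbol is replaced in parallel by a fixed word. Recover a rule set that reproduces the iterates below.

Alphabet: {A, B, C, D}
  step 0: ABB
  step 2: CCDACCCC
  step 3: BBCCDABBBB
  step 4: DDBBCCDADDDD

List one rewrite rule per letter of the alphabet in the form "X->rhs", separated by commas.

  step 3 ⇒ step 4: BBCCDABBBB ⇒ D·D·B·B·CC·DA·D·D·D·D
    A ↦ DA
    B ↦ D
    C ↦ B
    D ↦ CC

A->DA, B->D, C->B, D->CC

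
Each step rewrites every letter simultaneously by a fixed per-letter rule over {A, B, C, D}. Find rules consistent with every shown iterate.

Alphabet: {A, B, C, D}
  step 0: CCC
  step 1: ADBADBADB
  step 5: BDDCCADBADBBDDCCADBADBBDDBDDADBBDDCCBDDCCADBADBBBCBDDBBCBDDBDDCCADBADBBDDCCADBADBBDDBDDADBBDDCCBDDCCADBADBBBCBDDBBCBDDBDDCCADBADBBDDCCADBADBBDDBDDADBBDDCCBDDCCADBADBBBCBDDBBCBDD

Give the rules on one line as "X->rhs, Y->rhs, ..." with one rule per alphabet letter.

A->BB, B->BDD, C->ADB, D->C

  step 0 ⇒ step 1: CCC ⇒ ADB·ADB·ADB
    C ↦ ADB
    A ↦ BB  (constrained at step 1)
    B ↦ BDD  (constrained at step 1)
    D ↦ C  (constrained at step 1)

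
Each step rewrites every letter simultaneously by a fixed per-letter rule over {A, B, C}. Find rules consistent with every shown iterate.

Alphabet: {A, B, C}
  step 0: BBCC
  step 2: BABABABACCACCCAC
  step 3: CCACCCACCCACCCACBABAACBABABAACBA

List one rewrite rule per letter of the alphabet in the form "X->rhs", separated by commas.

  step 2 ⇒ step 3: BABABABACCACCCAC ⇒ CC·AC·CC·AC·CC·AC·CC·AC·BA·BA·AC·BA·BA·BA·AC·BA
    A ↦ AC
    B ↦ CC
    C ↦ BA

A->AC, B->CC, C->BA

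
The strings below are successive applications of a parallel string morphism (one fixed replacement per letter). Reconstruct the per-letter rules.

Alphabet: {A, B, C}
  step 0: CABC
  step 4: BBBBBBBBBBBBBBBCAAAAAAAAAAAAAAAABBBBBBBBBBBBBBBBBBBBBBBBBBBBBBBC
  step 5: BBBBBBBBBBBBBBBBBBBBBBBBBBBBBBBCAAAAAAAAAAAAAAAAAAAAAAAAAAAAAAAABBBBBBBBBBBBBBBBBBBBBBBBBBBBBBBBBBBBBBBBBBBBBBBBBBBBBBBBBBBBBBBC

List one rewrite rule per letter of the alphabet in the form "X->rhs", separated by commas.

A->AA, B->BB, C->BC

  step 4 ⇒ step 5: BBBBBBBBBBBBBBBCAAAAAAAAAAAAAAAABBBBBBBBBBBBBBBBBBBBBBBBBBBBBBBC ⇒ BB·BB·BB·BB·BB·BB·BB·BB·BB·BB·BB·BB·BB·BB·BB·BC·AA·AA·AA·AA·AA·AA·AA·AA·AA·AA·AA·AA·AA·AA·AA·AA·BB·BB·BB·BB·BB·BB·BB·BB·BB·BB·BB·BB·BB·BB·BB·BB·BB·BB·BB·BB·BB·BB·BB·BB·BB·BB·BB·BB·BB·BB·BB·BC
    A ↦ AA
    B ↦ BB
    C ↦ BC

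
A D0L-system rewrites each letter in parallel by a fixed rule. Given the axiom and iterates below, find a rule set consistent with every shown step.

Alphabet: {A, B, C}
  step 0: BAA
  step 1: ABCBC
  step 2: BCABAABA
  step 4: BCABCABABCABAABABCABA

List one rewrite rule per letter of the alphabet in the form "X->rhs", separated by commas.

  step 1 ⇒ step 2: ABCBC ⇒ BC·A·BA·A·BA
    A ↦ BC
    B ↦ A
    C ↦ BA

A->BC, B->A, C->BA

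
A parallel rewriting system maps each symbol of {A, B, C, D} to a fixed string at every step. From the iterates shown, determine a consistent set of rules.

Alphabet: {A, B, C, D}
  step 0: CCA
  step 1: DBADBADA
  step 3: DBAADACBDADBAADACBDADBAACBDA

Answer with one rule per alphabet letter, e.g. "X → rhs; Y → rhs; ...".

A->DA, B->A, C->DBA, D->CB

  step 0 ⇒ step 1: CCA ⇒ DBA·DBA·DA
    A ↦ DA
    C ↦ DBA
    B ↦ A  (constrained at step 1)
    D ↦ CB  (constrained at step 1)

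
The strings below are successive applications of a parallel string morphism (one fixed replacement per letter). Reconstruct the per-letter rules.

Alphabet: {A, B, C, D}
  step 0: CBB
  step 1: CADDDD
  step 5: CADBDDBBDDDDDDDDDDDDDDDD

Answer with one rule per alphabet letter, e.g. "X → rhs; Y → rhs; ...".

A->D, B->DD, C->CA, D->B

  step 0 ⇒ step 1: CBB ⇒ CA·DD·DD
    B ↦ DD
    C ↦ CA
    A ↦ D  (constrained at step 1)
    D ↦ B  (constrained at step 1)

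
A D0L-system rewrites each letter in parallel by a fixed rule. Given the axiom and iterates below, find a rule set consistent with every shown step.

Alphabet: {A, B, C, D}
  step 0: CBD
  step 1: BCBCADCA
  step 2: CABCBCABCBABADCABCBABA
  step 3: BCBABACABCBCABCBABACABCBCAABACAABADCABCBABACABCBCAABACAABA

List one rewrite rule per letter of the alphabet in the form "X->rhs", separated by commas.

  step 2 ⇒ step 3: CABCBCABCBABADCABCBABA ⇒ BCB·ABA·CA·BCB·CA·BCB·ABA·CA·BCB·CA·ABA·CA·ABA·DCA·BCB·ABA·CA·BCB·CA·ABA·CA·ABA
    A ↦ ABA
    B ↦ CA
    C ↦ BCB
    D ↦ DCA

A->ABA, B->CA, C->BCB, D->DCA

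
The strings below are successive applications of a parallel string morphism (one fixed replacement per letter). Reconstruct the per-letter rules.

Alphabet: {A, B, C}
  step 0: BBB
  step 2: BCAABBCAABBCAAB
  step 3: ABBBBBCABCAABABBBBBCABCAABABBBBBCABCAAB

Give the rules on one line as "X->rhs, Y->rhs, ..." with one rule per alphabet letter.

  step 2 ⇒ step 3: BCAABBCAABBCAAB ⇒ AB·BBB·BCA·BCA·AB·AB·BBB·BCA·BCA·AB·AB·BBB·BCA·BCA·AB
    A ↦ BCA
    B ↦ AB
    C ↦ BBB

A->BCA, B->AB, C->BBB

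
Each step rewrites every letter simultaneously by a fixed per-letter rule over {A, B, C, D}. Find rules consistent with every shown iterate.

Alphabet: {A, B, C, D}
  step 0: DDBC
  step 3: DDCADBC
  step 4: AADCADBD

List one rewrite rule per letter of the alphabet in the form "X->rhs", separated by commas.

  step 3 ⇒ step 4: DDCADBC ⇒ A·A·D·C·A·DB·D
    A ↦ C
    B ↦ DB
    C ↦ D
    D ↦ A

A->C, B->DB, C->D, D->A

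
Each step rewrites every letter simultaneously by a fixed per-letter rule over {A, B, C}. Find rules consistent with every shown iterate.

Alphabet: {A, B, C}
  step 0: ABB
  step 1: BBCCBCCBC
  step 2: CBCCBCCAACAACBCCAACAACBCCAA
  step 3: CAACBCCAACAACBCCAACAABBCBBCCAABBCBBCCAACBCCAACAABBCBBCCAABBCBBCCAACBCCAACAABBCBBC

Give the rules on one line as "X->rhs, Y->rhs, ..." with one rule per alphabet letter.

  step 2 ⇒ step 3: CBCCBCCAACAACBCCAACAACBCCAA ⇒ CAA·CBC·CAA·CAA·CBC·CAA·CAA·BBC·BBC·CAA·BBC·BBC·CAA·CBC·CAA·CAA·BBC·BBC·CAA·BBC·BBC·CAA·CBC·CAA·CAA·BBC·BBC
    A ↦ BBC
    B ↦ CBC
    C ↦ CAA

A->BBC, B->CBC, C->CAA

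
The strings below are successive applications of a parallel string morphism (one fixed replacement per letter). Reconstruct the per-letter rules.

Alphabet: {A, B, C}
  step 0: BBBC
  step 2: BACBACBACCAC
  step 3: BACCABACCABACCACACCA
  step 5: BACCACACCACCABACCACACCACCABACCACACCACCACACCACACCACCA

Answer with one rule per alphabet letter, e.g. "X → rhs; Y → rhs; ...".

  step 2 ⇒ step 3: BACBACBACCAC ⇒ BA·C·CA·BA·C·CA·BA·C·CA·CA·C·CA
    A ↦ C
    B ↦ BA
    C ↦ CA

A->C, B->BA, C->CA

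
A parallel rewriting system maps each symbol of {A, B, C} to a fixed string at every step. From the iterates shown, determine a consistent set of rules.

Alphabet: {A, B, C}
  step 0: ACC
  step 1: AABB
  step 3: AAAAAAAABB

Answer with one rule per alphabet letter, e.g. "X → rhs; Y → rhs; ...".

  step 0 ⇒ step 1: ACC ⇒ AA·B·B
    A ↦ AA
    C ↦ B
    B ↦ C  (constrained at step 1)

A->AA, B->C, C->B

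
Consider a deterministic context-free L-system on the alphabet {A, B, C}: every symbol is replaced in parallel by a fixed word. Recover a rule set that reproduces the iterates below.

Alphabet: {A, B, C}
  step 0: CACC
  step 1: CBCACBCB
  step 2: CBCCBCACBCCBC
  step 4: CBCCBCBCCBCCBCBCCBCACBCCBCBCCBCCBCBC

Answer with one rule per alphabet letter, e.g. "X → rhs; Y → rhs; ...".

A->CA, B->C, C->CB

  step 1 ⇒ step 2: CBCACBCB ⇒ CB·C·CB·CA·CB·C·CB·C
    A ↦ CA
    B ↦ C
    C ↦ CB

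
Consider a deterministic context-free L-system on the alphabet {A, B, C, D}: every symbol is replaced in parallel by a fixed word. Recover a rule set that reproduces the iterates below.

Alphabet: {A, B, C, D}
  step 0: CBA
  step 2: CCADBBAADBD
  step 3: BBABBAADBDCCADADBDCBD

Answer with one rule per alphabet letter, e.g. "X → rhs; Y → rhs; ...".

A->AD, B->C, C->BBA, D->BD

  step 2 ⇒ step 3: CCADBBAADBD ⇒ BBA·BBA·AD·BD·C·C·AD·AD·BD·C·BD
    A ↦ AD
    B ↦ C
    C ↦ BBA
    D ↦ BD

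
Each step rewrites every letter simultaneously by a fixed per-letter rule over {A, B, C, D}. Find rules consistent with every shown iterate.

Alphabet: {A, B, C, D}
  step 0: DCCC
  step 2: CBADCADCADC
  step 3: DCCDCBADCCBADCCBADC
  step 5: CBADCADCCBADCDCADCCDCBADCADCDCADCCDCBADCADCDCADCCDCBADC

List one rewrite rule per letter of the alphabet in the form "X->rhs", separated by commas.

A->CB, B->CD, C->DC, D->A

  step 2 ⇒ step 3: CBADCADCADC ⇒ DC·CD·CB·A·DC·CB·A·DC·CB·A·DC
    A ↦ CB
    B ↦ CD
    C ↦ DC
    D ↦ A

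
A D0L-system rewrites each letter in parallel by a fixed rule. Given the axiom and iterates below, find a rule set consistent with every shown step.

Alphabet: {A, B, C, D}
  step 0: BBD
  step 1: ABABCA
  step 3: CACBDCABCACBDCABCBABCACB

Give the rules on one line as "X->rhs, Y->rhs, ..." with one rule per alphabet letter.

A->DC, B->AB, C->CB, D->CA

  step 0 ⇒ step 1: BBD ⇒ AB·AB·CA
    B ↦ AB
    D ↦ CA
    A ↦ DC  (constrained at step 1)
    C ↦ CB  (constrained at step 1)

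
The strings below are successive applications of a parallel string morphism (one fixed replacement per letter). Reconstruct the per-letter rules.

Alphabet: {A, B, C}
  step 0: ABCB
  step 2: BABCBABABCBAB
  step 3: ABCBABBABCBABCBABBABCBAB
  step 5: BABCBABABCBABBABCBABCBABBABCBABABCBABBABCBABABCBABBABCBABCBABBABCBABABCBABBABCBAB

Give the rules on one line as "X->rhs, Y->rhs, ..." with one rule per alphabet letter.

  step 2 ⇒ step 3: BABCBABABCBAB ⇒ AB·CB·AB·B·AB·CB·AB·CB·AB·B·AB·CB·AB
    A ↦ CB
    B ↦ AB
    C ↦ B

A->CB, B->AB, C->B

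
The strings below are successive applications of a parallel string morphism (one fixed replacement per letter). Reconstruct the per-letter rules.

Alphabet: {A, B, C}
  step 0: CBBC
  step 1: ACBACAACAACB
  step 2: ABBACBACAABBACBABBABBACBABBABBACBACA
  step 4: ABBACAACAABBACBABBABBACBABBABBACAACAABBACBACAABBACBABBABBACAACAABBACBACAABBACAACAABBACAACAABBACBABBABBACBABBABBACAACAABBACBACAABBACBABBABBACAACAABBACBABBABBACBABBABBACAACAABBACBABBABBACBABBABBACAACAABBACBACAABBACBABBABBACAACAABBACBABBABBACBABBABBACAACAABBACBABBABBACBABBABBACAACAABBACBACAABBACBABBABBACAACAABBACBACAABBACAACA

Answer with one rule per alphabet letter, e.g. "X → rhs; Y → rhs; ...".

  step 1 ⇒ step 2: ACBACAACAACB ⇒ ABB·ACB·ACA·ABB·ACB·ABB·ABB·ACB·ABB·ABB·ACB·ACA
    A ↦ ABB
    B ↦ ACA
    C ↦ ACB

A->ABB, B->ACA, C->ACB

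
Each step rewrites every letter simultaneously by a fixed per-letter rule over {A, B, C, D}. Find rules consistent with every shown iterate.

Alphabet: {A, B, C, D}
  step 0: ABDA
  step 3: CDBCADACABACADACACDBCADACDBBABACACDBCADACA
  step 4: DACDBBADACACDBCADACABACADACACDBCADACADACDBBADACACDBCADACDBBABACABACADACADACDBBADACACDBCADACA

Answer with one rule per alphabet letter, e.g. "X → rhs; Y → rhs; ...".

  step 3 ⇒ step 4: CDBCADACABACADACACDBCADACDBBABACACDBCADACA ⇒ DA·CDB·BA·DA·CA·CDB·CA·DA·CA·BA·CA·DA·CA·CDB·CA·DA·CA·DA·CDB·BA·DA·CA·CDB·CA·DA·CDB·BA·BA·CA·BA·CA·DA·CA·DA·CDB·BA·DA·CA·CDB·CA·DA·CA
    A ↦ CA
    B ↦ BA
    C ↦ DA
    D ↦ CDB

A->CA, B->BA, C->DA, D->CDB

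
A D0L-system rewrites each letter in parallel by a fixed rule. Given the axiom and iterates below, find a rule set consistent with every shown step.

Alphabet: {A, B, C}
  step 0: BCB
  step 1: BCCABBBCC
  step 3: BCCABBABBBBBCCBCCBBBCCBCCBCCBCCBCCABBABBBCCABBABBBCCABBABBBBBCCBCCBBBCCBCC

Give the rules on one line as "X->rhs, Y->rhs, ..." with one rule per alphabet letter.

  step 0 ⇒ step 1: BCB ⇒ BCC·ABB·BCC
    B ↦ BCC
    C ↦ ABB
    A ↦ BB  (constrained at step 1)

A->BB, B->BCC, C->ABB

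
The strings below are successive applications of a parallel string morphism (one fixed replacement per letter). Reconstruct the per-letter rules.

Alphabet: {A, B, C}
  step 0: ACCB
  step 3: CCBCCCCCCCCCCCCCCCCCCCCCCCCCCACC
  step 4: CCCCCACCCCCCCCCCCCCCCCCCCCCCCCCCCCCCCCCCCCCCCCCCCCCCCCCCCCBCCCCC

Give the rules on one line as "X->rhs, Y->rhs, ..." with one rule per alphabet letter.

  step 3 ⇒ step 4: CCBCCCCCCCCCCCCCCCCCCCCCCCCCCACC ⇒ CC·CC·CA·CC·CC·CC·CC·CC·CC·CC·CC·CC·CC·CC·CC·CC·CC·CC·CC·CC·CC·CC·CC·CC·CC·CC·CC·CC·CC·BC·CC·CC
    A ↦ BC
    B ↦ CA
    C ↦ CC

A->BC, B->CA, C->CC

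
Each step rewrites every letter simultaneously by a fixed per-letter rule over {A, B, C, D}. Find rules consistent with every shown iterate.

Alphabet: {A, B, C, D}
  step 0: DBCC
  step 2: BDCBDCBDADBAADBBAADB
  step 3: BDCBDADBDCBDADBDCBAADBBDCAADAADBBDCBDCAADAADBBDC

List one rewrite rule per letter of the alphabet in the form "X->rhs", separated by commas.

  step 2 ⇒ step 3: BDCBDCBDADBAADBBAADB ⇒ BDC·B·DAD·BDC·B·DAD·BDC·B·AAD·B·BDC·AAD·AAD·B·BDC·BDC·AAD·AAD·B·BDC
    A ↦ AAD
    B ↦ BDC
    C ↦ DAD
    D ↦ B

A->AAD, B->BDC, C->DAD, D->B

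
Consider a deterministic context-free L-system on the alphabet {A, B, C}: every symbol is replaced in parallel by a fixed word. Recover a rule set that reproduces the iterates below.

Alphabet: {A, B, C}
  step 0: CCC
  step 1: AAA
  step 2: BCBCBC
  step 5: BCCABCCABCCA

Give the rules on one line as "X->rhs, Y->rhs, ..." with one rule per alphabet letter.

  step 1 ⇒ step 2: AAA ⇒ BC·BC·BC
    A ↦ BC
    B ↦ C  (constrained at step 2)
  step 0 ⇒ step 1: CCC ⇒ A·A·A
    C ↦ A

A->BC, B->C, C->A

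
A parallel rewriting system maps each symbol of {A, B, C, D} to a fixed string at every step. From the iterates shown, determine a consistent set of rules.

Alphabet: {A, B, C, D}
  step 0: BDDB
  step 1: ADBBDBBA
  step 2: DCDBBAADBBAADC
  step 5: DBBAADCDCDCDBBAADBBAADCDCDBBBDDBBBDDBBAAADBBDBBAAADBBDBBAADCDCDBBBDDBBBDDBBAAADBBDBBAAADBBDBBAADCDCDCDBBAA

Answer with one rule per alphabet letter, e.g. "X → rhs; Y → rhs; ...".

  step 1 ⇒ step 2: ADBBDBBA ⇒ DC·DBB·A·A·DBB·A·A·DC
    A ↦ DC
    B ↦ A
    D ↦ DBB
    C ↦ BD  (constrained at step 2)

A->DC, B->A, C->BD, D->DBB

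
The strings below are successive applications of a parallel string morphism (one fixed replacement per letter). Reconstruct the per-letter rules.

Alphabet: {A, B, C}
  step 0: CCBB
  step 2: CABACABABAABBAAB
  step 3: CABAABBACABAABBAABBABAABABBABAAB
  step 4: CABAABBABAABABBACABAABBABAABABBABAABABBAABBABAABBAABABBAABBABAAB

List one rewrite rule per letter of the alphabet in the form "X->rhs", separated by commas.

A->BA, B->AB, C->CA

  step 3 ⇒ step 4: CABAABBACABAABBAABBABAABABBABAAB ⇒ CA·BA·AB·BA·BA·AB·AB·BA·CA·BA·AB·BA·BA·AB·AB·BA·BA·AB·AB·BA·AB·BA·BA·AB·BA·AB·AB·BA·AB·BA·BA·AB
    A ↦ BA
    B ↦ AB
    C ↦ CA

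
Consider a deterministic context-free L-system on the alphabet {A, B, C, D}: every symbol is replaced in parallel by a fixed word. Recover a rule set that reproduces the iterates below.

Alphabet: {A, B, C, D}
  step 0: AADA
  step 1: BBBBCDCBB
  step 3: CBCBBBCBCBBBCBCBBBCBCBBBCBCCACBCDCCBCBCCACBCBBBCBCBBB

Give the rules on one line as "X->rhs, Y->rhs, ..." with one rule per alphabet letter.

A->BB, B->CCA, C->CB, D->CDC

  step 0 ⇒ step 1: AADA ⇒ BB·BB·CDC·BB
    A ↦ BB
    D ↦ CDC
    B ↦ CCA  (constrained at step 1)
    C ↦ CB  (constrained at step 1)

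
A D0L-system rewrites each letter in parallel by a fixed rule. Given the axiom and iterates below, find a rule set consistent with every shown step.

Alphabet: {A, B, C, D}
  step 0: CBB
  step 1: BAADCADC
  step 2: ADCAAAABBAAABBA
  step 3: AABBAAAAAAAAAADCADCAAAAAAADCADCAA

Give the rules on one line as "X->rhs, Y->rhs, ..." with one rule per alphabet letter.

  step 2 ⇒ step 3: ADCAAAABBAAABBA ⇒ AA·B·BA·AA·AA·AA·AA·ADC·ADC·AA·AA·AA·ADC·ADC·AA
    A ↦ AA
    B ↦ ADC
    C ↦ BA
    D ↦ B

A->AA, B->ADC, C->BA, D->B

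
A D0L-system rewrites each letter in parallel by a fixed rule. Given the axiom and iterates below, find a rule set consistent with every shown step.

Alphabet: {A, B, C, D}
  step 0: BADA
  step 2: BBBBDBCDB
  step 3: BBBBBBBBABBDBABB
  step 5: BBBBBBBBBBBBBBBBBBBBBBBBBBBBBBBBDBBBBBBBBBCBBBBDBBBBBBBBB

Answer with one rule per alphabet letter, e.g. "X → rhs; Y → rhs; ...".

A->C, B->BB, C->DB, D->A

  step 2 ⇒ step 3: BBBBDBCDB ⇒ BB·BB·BB·BB·A·BB·DB·A·BB
    B ↦ BB
    C ↦ DB
    D ↦ A
    A ↦ C  (constrained at step 0)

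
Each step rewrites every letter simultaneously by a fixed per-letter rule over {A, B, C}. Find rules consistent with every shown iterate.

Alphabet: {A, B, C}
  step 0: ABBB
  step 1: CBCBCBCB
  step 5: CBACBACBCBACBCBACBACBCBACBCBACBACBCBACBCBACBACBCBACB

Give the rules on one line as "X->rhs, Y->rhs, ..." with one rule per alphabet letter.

  step 0 ⇒ step 1: ABBB ⇒ CB·CB·CB·CB
    A ↦ CB
    B ↦ CB
    C ↦ A  (constrained at step 1)

A->CB, B->CB, C->A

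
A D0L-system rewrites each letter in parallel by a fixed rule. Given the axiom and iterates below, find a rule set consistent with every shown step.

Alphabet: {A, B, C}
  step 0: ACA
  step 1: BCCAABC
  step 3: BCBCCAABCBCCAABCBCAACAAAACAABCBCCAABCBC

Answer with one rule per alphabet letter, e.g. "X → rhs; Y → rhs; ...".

A->BC, B->AA, C->CAA

  step 0 ⇒ step 1: ACA ⇒ BC·CAA·BC
    A ↦ BC
    C ↦ CAA
    B ↦ AA  (constrained at step 1)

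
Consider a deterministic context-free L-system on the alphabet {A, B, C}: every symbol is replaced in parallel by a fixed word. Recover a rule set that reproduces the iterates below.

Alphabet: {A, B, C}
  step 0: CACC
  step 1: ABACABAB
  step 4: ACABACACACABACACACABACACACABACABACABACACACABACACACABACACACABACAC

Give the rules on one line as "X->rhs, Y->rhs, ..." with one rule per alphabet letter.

A->AC, B->AC, C->AB

  step 0 ⇒ step 1: CACC ⇒ AB·AC·AB·AB
    A ↦ AC
    C ↦ AB
    B ↦ AC  (constrained at step 1)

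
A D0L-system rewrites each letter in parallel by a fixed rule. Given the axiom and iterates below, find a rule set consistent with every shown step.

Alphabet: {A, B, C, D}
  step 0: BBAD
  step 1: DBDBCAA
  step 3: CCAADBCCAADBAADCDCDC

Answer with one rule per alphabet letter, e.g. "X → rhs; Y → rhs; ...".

  step 0 ⇒ step 1: BBAD ⇒ DB·DB·C·AA
    A ↦ C
    B ↦ DB
    D ↦ AA
    C ↦ DC  (constrained at step 1)

A->C, B->DB, C->DC, D->AA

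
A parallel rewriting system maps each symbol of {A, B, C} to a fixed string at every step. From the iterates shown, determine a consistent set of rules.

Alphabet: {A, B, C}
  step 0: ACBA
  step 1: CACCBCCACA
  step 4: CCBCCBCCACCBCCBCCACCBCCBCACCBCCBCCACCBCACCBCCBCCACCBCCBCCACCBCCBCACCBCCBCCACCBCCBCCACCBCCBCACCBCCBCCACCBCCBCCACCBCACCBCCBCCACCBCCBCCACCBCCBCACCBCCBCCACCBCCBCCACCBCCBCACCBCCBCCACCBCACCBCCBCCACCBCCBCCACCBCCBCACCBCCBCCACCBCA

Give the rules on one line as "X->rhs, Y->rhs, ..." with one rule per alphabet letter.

  step 0 ⇒ step 1: ACBA ⇒ CA·CCB·CCA·CA
    A ↦ CA
    B ↦ CCA
    C ↦ CCB

A->CA, B->CCA, C->CCB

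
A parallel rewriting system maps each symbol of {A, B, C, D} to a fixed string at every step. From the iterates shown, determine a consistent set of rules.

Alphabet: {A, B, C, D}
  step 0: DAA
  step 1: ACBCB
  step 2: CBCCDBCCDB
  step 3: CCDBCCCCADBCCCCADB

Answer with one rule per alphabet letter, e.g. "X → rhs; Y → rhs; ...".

  step 2 ⇒ step 3: CBCCDBCCDB ⇒ CC·DB·CC·CC·A·DB·CC·CC·A·DB
    B ↦ DB
    C ↦ CC
    D ↦ A
  step 0 ⇒ step 1: DAA ⇒ A·CB·CB
    A ↦ CB

A->CB, B->DB, C->CC, D->A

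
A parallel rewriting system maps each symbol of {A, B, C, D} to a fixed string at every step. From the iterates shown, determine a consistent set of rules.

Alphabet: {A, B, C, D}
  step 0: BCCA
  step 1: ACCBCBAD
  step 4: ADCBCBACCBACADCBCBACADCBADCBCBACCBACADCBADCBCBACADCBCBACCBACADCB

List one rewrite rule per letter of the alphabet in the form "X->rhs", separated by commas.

  step 0 ⇒ step 1: BCCA ⇒ AC·CB·CB·AD
    A ↦ AD
    B ↦ AC
    C ↦ CB
    D ↦ CB  (constrained at step 1)

A->AD, B->AC, C->CB, D->CB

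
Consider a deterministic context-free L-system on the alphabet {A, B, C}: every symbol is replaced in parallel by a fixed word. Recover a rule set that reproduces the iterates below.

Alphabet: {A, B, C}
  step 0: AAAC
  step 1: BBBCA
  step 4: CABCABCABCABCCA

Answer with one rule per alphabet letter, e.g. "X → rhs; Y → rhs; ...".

A->B, B->C, C->CA

  step 0 ⇒ step 1: AAAC ⇒ B·B·B·CA
    A ↦ B
    C ↦ CA
    B ↦ C  (constrained at step 1)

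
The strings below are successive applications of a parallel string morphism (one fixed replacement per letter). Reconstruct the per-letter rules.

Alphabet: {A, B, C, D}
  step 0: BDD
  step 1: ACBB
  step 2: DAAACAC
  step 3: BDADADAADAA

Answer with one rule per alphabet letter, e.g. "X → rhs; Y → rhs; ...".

  step 2 ⇒ step 3: DAAACAC ⇒ B·DA·DA·DA·A·DA·A
    A ↦ DA
    C ↦ A
    D ↦ B
  step 0 ⇒ step 1: BDD ⇒ AC·B·B
    B ↦ AC

A->DA, B->AC, C->A, D->B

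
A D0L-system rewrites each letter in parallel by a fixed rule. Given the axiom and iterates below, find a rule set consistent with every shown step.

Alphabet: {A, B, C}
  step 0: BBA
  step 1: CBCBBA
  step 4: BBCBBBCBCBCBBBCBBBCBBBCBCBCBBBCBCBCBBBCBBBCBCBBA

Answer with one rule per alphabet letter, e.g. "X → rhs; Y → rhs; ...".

A->BA, B->CB, C->BB

  step 0 ⇒ step 1: BBA ⇒ CB·CB·BA
    A ↦ BA
    B ↦ CB
    C ↦ BB  (constrained at step 1)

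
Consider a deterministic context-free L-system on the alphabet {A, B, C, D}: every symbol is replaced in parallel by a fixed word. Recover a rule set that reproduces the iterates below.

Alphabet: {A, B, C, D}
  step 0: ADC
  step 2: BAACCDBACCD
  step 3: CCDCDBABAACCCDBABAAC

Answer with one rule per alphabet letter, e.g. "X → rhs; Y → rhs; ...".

  step 2 ⇒ step 3: BAACCDBACCD ⇒ C·CD·CD·BA·BA·AC·C·CD·BA·BA·AC
    A ↦ CD
    B ↦ C
    C ↦ BA
    D ↦ AC

A->CD, B->C, C->BA, D->AC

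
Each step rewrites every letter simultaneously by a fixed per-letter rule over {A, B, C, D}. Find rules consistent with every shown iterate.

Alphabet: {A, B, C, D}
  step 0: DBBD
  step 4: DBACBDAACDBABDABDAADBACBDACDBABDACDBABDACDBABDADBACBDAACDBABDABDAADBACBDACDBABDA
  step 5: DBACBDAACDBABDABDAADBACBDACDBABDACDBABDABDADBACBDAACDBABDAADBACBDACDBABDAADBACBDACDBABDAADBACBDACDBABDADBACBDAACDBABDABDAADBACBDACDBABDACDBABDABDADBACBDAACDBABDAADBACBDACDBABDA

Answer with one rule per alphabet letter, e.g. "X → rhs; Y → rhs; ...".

A->BDA, B->C, C->A, D->DBA

  step 4 ⇒ step 5: DBACBDAACDBABDABDAADBACBDACDBABDACDBABDACDBABDADBACBDAACDBABDABDAADBACBDACDBABDA ⇒ DBA·C·BDA·A·C·DBA·BDA·BDA·A·DBA·C·BDA·C·DBA·BDA·C·DBA·BDA·BDA·DBA·C·BDA·A·C·DBA·BDA·A·DBA·C·BDA·C·DBA·BDA·A·DBA·C·BDA·C·DBA·BDA·A·DBA·C·BDA·C·DBA·BDA·DBA·C·BDA·A·C·DBA·BDA·BDA·A·DBA·C·BDA·C·DBA·BDA·C·DBA·BDA·BDA·DBA·C·BDA·A·C·DBA·BDA·A·DBA·C·BDA·C·DBA·BDA
    A ↦ BDA
    B ↦ C
    C ↦ A
    D ↦ DBA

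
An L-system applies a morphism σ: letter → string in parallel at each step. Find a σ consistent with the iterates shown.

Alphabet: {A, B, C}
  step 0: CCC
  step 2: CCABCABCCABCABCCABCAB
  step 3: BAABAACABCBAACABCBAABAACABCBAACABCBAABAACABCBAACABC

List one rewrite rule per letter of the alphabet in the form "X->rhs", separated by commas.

A->CAB, B->C, C->BAA

  step 2 ⇒ step 3: CCABCABCCABCABCCABCAB ⇒ BAA·BAA·CAB·C·BAA·CAB·C·BAA·BAA·CAB·C·BAA·CAB·C·BAA·BAA·CAB·C·BAA·CAB·C
    A ↦ CAB
    B ↦ C
    C ↦ BAA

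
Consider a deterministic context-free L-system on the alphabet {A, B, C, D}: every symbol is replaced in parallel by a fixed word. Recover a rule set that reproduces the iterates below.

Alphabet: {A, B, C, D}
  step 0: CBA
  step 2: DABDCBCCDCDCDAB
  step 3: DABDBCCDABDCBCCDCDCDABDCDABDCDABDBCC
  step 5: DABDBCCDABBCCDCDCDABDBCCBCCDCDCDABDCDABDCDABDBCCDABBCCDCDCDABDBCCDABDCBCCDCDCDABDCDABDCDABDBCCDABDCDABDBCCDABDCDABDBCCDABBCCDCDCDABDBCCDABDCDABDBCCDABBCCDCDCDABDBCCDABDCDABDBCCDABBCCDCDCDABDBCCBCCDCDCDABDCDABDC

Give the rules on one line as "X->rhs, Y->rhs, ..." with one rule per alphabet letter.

  step 2 ⇒ step 3: DABDCBCCDCDCDAB ⇒ DAB·D·BCC·DAB·DC·BCC·DC·DC·DAB·DC·DAB·DC·DAB·D·BCC
    A ↦ D
    B ↦ BCC
    C ↦ DC
    D ↦ DAB

A->D, B->BCC, C->DC, D->DAB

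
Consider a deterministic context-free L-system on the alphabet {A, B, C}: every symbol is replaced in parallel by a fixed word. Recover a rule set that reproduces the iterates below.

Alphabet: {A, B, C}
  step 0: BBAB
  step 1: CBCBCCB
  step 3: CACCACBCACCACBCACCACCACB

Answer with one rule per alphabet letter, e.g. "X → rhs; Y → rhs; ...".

A->C, B->CB, C->CA

  step 0 ⇒ step 1: BBAB ⇒ CB·CB·C·CB
    A ↦ C
    B ↦ CB
    C ↦ CA  (constrained at step 1)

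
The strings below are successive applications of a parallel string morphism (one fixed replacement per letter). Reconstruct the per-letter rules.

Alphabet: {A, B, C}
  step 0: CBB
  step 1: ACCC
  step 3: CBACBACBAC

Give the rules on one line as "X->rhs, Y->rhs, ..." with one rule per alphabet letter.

A->B, B->C, C->AC

  step 0 ⇒ step 1: CBB ⇒ AC·C·C
    B ↦ C
    C ↦ AC
    A ↦ B  (constrained at step 1)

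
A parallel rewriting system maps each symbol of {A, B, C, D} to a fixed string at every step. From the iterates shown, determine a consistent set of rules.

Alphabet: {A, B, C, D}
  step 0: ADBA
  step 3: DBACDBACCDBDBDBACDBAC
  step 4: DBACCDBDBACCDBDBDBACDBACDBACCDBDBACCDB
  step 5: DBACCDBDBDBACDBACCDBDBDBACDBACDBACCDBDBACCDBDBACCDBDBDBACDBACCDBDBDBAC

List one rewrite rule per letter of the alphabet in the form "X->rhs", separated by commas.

  step 4 ⇒ step 5: DBACCDBDBACCDBDBDBACDBACDBACCDBDBACCDB ⇒ DB·AC·C·DB·DB·DB·AC·DB·AC·C·DB·DB·DB·AC·DB·AC·DB·AC·C·DB·DB·AC·C·DB·DB·AC·C·DB·DB·DB·AC·DB·AC·C·DB·DB·DB·AC
    A ↦ C
    B ↦ AC
    C ↦ DB
    D ↦ DB

A->C, B->AC, C->DB, D->DB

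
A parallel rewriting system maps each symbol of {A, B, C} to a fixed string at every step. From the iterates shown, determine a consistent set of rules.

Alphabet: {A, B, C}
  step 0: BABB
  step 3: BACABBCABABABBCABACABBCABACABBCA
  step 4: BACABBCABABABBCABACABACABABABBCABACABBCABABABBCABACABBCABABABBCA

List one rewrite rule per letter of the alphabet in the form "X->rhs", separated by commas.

  step 3 ⇒ step 4: BACABBCABABABBCABACABBCABACABBCA ⇒ BA·CA·BB·CA·BA·BA·BB·CA·BA·CA·BA·CA·BA·BA·BB·CA·BA·CA·BB·CA·BA·BA·BB·CA·BA·CA·BB·CA·BA·BA·BB·CA
    A ↦ CA
    B ↦ BA
    C ↦ BB

A->CA, B->BA, C->BB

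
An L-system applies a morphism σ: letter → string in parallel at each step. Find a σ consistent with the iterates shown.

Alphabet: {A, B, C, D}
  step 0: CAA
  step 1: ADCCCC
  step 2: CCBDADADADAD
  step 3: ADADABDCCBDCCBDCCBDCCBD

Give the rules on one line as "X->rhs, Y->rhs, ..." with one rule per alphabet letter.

A->CC, B->A, C->AD, D->BD

  step 2 ⇒ step 3: CCBDADADADAD ⇒ AD·AD·A·BD·CC·BD·CC·BD·CC·BD·CC·BD
    A ↦ CC
    B ↦ A
    C ↦ AD
    D ↦ BD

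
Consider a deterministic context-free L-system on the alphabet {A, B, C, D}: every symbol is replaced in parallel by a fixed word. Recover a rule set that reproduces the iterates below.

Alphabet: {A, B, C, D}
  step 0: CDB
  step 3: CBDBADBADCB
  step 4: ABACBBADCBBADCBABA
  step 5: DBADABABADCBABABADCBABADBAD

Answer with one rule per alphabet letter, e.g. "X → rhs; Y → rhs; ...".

  step 4 ⇒ step 5: ABACBBADCBBADCBABA ⇒ D·BA·D·A·BA·BA·D·CB·A·BA·BA·D·CB·A·BA·D·BA·D
    A ↦ D
    B ↦ BA
    C ↦ A
    D ↦ CB

A->D, B->BA, C->A, D->CB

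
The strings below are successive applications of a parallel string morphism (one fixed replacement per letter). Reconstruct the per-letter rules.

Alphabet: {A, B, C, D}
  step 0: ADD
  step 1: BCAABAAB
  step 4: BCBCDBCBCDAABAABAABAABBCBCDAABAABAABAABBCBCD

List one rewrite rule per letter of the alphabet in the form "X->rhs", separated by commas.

A->BC, B->D, C->D, D->AAB

  step 0 ⇒ step 1: ADD ⇒ BC·AAB·AAB
    A ↦ BC
    D ↦ AAB
    B ↦ D  (constrained at step 1)
    C ↦ D  (constrained at step 1)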